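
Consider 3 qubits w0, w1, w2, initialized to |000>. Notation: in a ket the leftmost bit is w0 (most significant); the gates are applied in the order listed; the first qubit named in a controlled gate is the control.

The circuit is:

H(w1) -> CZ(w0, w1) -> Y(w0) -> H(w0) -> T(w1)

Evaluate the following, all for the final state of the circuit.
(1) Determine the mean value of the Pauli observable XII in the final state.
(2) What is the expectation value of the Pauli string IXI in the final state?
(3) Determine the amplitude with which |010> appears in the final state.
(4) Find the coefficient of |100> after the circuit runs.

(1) In the final state, XII has expectation -1.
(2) The observable IXI averages to sqrt(2)/2.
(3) |010> carries amplitude exp(3*I*pi/4)/2 in the final state.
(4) The final state's coefficient on |100> equals -I/2.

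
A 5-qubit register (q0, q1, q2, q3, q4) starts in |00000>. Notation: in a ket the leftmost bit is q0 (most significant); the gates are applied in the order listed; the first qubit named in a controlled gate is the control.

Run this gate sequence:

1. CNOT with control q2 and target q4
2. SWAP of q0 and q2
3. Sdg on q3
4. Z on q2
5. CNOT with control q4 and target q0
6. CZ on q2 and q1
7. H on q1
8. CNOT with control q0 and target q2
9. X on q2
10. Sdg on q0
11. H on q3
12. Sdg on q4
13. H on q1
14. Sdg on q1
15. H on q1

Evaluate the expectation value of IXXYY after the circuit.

The expectation value of IXXYY is 0.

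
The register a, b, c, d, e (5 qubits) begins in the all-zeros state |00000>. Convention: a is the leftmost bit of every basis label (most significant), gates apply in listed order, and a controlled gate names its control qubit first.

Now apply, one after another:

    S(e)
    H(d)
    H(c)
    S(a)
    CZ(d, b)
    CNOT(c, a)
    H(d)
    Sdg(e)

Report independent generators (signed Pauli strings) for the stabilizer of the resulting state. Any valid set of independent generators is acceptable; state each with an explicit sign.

The stabilizer group can be generated by +XIXII, +ZIZII, +IZIII, +IIIZI, +IIIIZ, among other valid generating sets.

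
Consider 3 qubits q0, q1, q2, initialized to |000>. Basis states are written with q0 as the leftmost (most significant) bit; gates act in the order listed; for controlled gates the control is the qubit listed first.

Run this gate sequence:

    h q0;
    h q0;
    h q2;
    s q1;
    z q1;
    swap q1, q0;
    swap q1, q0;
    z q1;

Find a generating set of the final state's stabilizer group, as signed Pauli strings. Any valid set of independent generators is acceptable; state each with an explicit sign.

The final state is stabilized by the group generated by +IIX, +ZII, +IZI; other independent generating sets are equally valid.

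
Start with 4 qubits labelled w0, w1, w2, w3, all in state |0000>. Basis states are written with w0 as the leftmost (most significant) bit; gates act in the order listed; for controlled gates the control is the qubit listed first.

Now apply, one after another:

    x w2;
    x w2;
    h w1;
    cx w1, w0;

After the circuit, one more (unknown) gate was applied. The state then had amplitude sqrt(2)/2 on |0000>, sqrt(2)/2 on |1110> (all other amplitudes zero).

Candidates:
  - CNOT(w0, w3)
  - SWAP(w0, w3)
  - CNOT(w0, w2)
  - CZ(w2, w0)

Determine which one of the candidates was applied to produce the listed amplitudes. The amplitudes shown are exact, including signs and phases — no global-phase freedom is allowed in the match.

The unique candidate consistent with the amplitudes is CNOT(w0, w2). Key observation: gates 1-2 undo each other exactly, leaving only the rest of the circuit to track.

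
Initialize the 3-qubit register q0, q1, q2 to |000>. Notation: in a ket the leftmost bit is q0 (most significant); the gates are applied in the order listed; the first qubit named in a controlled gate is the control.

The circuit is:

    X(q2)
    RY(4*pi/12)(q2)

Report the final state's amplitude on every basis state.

After the circuit, the state carries amplitude -1/2 on |000>, sqrt(3)/2 on |001>, and 0 on every other basis state.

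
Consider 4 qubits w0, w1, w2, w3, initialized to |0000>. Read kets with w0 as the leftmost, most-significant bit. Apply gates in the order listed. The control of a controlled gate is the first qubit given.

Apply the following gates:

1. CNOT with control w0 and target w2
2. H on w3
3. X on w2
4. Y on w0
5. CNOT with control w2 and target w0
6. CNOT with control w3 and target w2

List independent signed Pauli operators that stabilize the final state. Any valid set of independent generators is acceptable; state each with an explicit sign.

The stabilizer group can be generated by +IIXX, +ZIII, +IZII, -IIZZ, among other valid generating sets.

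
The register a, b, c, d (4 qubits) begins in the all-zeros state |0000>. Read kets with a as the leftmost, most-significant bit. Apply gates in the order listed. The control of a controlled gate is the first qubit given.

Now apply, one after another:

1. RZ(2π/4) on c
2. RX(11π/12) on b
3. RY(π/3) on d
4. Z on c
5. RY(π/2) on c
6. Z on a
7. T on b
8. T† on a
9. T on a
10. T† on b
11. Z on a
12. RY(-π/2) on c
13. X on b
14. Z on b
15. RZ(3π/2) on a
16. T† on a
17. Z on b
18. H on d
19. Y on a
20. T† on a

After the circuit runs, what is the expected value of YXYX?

The expectation value of YXYX is 0. Key observation: steps 5-12 multiply out to the identity, so the circuit reduces to the remaining gates.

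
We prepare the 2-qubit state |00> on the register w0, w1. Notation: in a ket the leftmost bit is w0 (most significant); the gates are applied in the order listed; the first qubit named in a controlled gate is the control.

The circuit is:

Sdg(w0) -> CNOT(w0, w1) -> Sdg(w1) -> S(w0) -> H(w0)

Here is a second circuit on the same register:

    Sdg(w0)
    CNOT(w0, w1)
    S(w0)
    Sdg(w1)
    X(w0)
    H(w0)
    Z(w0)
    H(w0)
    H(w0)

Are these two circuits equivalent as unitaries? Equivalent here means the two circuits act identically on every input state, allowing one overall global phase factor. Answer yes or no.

Yes, they are equivalent — the unitaries differ by at most a global phase.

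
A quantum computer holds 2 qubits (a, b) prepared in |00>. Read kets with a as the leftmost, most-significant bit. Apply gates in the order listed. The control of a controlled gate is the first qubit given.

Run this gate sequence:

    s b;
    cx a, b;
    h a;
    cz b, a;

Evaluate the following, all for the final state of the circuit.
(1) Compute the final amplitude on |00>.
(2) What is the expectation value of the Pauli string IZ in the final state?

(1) |00> carries amplitude sqrt(2)/2 in the final state.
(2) The expectation value of IZ is 1.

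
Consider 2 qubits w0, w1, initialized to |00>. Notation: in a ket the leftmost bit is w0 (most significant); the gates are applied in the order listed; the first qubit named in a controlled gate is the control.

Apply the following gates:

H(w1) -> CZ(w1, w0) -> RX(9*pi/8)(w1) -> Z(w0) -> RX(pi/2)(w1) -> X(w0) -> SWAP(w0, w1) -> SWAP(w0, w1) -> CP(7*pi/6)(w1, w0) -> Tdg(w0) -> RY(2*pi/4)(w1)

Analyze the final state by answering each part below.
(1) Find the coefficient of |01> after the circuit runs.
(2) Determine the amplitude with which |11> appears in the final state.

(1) The amplitude on |01> is 0. Key observation: steps 7-8 multiply out to the identity, so the circuit reduces to the remaining gates.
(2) The final state's coefficient on |11> equals -sqrt(2)*I*exp(-I*pi/4)*sin(7*pi/16)/4 - sqrt(2)*exp(11*I*pi/12)*sin(7*pi/16)/4 + sqrt(2)*I*exp(11*I*pi/12)*cos(7*pi/16)/4 - sqrt(2)*exp(11*I*pi/12)*cos(7*pi/16)/4 - sqrt(2)*exp(-I*pi/4)*cos(7*pi/16)/4 + sqrt(2)*I*exp(-I*pi/4)*cos(7*pi/16)/4 - sqrt(2)*exp(-I*pi/4)*sin(7*pi/16)/4 - sqrt(2)*I*exp(11*I*pi/12)*sin(7*pi/16)/4.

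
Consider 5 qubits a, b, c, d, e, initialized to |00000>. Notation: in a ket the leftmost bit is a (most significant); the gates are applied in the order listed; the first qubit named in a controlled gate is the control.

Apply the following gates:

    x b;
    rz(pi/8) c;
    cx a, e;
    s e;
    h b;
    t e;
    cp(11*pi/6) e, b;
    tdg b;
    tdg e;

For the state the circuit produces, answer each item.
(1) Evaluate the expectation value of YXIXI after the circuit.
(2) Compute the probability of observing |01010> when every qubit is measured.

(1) The observable YXIXI averages to 0.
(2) Outcome |01010> occurs with probability 0.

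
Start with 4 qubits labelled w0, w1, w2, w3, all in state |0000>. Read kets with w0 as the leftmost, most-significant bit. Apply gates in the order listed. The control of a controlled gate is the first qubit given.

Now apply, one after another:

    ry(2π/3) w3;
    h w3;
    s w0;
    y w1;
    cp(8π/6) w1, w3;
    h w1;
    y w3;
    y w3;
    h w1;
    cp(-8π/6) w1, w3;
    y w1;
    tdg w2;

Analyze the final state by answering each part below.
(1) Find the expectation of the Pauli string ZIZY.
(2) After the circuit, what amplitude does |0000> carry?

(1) In the final state, ZIZY has expectation 0. Key observation: steps 4-11 multiply out to the identity, so the circuit reduces to the remaining gates.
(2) The final state's coefficient on |0000> equals sqrt(2)/4 + sqrt(6)/4.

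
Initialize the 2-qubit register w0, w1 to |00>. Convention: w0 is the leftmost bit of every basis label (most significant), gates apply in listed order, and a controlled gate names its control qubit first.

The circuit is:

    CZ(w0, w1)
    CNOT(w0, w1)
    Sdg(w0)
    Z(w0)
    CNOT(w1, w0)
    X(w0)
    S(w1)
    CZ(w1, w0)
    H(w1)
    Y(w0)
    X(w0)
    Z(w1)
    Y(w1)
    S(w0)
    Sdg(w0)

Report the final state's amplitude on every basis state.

The resulting statevector has amplitude 0 on |00>, 0 on |01>, sqrt(2)/2 on |10>, sqrt(2)/2 on |11>.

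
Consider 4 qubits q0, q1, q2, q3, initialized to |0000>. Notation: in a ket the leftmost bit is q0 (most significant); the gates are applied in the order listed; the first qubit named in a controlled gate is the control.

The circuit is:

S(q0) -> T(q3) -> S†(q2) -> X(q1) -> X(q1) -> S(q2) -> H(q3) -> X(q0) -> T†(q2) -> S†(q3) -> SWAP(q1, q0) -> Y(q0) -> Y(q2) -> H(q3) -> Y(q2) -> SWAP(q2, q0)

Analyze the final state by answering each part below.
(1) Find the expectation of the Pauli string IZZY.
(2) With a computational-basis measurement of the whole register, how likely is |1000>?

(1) The expectation value of IZZY is 1. Key observation: gates 3-6 undo each other exactly, leaving only the rest of the circuit to track.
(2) A full measurement returns |1000> with probability 0.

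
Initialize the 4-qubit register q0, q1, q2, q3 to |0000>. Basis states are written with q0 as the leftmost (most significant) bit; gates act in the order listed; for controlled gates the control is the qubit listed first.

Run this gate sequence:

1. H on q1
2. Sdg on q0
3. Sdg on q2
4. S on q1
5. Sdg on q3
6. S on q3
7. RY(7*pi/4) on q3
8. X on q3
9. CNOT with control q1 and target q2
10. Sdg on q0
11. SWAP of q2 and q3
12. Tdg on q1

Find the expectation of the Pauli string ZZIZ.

The expectation value of ZZIZ is 1.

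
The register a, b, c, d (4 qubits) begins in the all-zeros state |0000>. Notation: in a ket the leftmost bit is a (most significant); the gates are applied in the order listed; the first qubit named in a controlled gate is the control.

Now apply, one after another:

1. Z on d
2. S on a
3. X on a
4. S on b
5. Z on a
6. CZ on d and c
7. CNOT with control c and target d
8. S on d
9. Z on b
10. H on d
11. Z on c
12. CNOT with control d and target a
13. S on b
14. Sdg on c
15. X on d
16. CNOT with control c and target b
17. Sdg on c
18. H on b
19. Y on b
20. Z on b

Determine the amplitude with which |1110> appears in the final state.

The final state's coefficient on |1110> equals 0.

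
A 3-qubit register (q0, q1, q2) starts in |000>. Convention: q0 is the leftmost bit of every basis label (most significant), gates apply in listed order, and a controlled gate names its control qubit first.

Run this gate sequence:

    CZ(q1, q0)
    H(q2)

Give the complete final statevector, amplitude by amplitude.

The resulting statevector has amplitude sqrt(2)/2 on |000>, sqrt(2)/2 on |001>, and 0 on every other basis state.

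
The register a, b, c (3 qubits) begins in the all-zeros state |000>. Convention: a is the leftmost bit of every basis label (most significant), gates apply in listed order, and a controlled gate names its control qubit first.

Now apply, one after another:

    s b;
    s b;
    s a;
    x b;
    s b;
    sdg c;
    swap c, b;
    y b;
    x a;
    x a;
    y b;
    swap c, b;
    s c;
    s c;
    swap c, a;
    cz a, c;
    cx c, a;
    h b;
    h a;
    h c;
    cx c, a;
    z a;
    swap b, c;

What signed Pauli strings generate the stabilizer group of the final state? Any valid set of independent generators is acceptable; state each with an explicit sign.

One valid set of independent stabilizer generators is -XII, +IXI, -IIX (any independent generating set of the same group is equally correct).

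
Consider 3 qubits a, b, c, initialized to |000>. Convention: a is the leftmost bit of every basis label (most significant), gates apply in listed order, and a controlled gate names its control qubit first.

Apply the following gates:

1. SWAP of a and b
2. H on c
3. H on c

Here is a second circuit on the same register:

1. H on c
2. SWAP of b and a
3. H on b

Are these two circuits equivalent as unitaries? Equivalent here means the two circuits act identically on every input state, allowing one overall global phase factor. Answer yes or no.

No: there is an input state on which the two circuits produce genuinely different outputs (not merely differing by a phase).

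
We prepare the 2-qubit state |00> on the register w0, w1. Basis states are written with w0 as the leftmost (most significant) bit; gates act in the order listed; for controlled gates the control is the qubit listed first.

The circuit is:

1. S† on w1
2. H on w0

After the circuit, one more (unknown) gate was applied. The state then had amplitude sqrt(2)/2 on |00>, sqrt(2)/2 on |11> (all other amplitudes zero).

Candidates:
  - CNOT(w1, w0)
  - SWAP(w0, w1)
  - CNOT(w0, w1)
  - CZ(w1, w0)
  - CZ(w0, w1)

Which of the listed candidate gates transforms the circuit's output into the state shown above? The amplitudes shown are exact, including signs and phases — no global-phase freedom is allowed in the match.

The unique candidate consistent with the amplitudes is CNOT(w0, w1).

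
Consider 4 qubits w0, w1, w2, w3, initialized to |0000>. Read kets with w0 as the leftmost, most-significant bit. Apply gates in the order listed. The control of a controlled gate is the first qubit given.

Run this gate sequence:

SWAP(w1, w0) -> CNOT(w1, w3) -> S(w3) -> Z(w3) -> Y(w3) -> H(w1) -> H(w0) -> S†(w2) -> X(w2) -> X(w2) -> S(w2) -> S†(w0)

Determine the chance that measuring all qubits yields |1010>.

A full measurement returns |1010> with probability 0. Key observation: steps 8-11 multiply out to the identity, so the circuit reduces to the remaining gates.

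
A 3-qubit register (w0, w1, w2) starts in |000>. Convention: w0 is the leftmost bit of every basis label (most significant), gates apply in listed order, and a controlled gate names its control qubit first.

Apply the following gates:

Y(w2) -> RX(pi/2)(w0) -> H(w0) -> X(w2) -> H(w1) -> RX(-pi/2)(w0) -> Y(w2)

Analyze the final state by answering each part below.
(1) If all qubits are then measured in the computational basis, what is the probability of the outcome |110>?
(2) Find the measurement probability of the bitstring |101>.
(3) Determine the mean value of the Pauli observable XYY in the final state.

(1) A full measurement returns |110> with probability 0.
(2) A full measurement returns |101> with probability 1/2.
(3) In the final state, XYY has expectation 0.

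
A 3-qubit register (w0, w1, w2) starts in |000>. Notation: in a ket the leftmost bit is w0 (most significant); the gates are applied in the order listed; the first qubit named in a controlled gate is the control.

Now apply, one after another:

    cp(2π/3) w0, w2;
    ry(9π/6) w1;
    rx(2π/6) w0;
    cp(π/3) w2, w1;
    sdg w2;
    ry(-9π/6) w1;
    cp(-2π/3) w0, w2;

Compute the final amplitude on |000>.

|000> carries amplitude sqrt(3)/2 in the final state.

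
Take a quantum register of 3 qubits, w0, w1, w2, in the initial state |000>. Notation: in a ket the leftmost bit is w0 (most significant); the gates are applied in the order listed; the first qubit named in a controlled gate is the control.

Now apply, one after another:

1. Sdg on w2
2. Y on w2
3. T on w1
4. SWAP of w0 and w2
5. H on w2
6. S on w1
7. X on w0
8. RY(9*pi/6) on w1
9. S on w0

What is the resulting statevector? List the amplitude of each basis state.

After the circuit, the state carries amplitude -I/2 on |000>, -I/2 on |001>, I/2 on |010>, I/2 on |011>, 0 on |100>, 0 on |101>, 0 on |110>, 0 on |111>.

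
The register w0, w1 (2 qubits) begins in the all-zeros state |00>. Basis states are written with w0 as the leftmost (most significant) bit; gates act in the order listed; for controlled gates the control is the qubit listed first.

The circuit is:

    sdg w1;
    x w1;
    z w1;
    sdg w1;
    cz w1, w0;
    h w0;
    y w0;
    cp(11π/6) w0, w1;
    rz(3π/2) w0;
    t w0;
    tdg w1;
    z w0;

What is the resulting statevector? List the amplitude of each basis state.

The final amplitudes are 0 on |00>, -sqrt(2)/2 on |01>, 0 on |10>, sqrt(2)*exp(7*I*pi/12)/2 on |11>.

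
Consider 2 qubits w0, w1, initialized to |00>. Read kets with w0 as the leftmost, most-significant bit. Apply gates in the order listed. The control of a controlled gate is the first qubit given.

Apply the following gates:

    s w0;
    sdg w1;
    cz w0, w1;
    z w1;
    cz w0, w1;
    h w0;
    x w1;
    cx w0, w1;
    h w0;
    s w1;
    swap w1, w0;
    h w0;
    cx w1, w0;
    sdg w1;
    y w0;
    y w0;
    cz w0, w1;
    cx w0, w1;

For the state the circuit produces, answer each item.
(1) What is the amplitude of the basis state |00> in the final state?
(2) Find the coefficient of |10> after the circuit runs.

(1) The amplitude on |00> is sqrt(2)*(1 + I)/4.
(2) The amplitude on |10> is sqrt(2)*(-1 - I)/4.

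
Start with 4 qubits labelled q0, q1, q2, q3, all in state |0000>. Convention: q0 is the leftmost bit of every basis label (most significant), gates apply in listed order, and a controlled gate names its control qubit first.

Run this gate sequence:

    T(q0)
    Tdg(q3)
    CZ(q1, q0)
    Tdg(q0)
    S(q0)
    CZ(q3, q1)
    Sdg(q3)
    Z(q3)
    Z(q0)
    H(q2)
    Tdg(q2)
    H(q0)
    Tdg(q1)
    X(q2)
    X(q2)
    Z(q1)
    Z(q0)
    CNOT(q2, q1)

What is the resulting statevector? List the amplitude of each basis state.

The final amplitudes are 1/2 on |0000>, -exp(3*I*pi/4)/2 on |0110>, -1/2 on |1000>, exp(3*I*pi/4)/2 on |1110>, and 0 on every other basis state. Key observation: steps 14-15 multiply out to the identity, so the circuit reduces to the remaining gates.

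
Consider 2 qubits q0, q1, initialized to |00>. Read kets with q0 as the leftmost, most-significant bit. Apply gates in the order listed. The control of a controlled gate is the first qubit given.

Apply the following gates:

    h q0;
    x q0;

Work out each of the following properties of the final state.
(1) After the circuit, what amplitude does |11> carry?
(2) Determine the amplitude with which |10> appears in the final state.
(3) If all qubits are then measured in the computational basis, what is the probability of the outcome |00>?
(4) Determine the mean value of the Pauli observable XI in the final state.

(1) The amplitude on |11> is 0.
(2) The amplitude on |10> is sqrt(2)/2.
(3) The probability of measuring |00> is 1/2.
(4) In the final state, XI has expectation 1.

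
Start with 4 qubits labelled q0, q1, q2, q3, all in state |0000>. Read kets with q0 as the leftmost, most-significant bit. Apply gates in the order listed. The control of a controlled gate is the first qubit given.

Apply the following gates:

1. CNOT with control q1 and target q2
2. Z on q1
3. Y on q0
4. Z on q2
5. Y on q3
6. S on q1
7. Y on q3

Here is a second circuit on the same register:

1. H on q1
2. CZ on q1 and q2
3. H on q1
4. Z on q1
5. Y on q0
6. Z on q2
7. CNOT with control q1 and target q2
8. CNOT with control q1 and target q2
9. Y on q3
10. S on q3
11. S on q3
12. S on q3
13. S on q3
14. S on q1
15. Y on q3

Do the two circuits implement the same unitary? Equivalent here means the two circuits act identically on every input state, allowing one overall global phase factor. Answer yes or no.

No: there is an input state on which the two circuits produce genuinely different outputs (not merely differing by a phase).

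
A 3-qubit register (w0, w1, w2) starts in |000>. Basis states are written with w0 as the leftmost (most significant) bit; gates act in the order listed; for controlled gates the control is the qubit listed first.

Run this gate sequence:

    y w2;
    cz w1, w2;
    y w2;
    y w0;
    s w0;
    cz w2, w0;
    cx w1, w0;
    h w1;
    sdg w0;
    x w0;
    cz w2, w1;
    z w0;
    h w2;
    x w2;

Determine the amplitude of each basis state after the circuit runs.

The final amplitudes are I/2 on |000>, I/2 on |001>, I/2 on |010>, I/2 on |011>, 0 on |100>, 0 on |101>, 0 on |110>, 0 on |111>.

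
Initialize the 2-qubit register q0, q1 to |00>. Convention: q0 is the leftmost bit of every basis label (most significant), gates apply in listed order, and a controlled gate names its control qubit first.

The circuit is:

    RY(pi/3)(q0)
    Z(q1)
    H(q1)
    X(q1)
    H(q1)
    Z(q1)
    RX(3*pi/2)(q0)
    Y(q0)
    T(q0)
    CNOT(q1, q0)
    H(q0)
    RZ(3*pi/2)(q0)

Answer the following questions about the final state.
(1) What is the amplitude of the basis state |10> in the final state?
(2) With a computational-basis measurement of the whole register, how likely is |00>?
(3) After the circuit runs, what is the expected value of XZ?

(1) |10> carries amplitude 1/4 - sqrt(3)*I/4 - sqrt(3)*exp(3*I*pi/4)/4 - exp(I*pi/4)/4 in the final state.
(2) Outcome |00> occurs with probability -sqrt(6)/8 - sqrt(2)/8 + 1/2.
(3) The expectation value of XZ is -sqrt(2)/4 + sqrt(6)/4.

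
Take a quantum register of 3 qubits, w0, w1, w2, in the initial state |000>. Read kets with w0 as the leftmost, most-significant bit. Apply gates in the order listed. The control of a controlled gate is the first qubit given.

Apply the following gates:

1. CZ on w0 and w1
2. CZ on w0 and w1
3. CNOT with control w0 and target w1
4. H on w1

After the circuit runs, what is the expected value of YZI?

The observable YZI averages to 0. Key observation: the block from step 1 through step 2 cancels to the identity and can be dropped.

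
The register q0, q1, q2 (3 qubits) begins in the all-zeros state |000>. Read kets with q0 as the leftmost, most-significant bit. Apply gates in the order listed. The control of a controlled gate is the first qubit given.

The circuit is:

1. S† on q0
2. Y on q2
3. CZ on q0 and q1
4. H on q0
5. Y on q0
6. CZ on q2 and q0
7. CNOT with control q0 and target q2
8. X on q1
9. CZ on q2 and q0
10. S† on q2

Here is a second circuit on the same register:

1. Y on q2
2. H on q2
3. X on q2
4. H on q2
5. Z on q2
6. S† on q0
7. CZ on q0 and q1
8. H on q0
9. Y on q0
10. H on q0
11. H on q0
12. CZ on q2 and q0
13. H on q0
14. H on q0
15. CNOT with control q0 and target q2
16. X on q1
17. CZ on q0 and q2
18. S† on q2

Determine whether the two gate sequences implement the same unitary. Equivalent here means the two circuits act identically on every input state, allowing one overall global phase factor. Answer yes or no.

Yes — the two circuits implement the same unitary up to a global phase.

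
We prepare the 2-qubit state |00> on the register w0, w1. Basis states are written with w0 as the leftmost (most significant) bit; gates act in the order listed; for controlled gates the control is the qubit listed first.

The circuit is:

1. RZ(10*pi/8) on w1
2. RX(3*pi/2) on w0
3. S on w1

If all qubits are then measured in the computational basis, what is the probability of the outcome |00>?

A full measurement returns |00> with probability 1/2.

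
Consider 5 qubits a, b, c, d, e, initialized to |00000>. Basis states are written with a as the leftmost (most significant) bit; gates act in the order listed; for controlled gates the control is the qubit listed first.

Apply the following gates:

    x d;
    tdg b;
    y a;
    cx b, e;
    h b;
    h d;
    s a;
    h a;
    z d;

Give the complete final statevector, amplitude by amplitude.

The final amplitudes are -sqrt(2)/4 on |00000>, -sqrt(2)/4 on |00010>, -sqrt(2)/4 on |01000>, -sqrt(2)/4 on |01010>, sqrt(2)/4 on |10000>, sqrt(2)/4 on |10010>, sqrt(2)/4 on |11000>, sqrt(2)/4 on |11010>, and 0 on every other basis state.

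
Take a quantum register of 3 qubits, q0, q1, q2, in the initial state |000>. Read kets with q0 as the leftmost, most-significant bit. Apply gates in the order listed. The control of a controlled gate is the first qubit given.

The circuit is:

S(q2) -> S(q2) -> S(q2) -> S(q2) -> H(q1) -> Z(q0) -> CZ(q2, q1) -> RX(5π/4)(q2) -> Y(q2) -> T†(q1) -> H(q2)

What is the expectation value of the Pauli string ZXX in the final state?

The observable ZXX averages to 1/2. Key observation: gates 1-4 undo each other exactly, leaving only the rest of the circuit to track.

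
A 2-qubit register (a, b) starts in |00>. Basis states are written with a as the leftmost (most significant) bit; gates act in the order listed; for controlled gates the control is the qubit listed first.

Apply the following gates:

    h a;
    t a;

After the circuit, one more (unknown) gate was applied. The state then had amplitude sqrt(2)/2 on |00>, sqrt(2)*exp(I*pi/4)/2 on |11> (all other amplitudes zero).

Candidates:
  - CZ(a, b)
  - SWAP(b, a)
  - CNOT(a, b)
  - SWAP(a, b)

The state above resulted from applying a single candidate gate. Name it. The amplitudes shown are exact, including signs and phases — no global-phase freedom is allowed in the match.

The applied gate was CNOT(a, b).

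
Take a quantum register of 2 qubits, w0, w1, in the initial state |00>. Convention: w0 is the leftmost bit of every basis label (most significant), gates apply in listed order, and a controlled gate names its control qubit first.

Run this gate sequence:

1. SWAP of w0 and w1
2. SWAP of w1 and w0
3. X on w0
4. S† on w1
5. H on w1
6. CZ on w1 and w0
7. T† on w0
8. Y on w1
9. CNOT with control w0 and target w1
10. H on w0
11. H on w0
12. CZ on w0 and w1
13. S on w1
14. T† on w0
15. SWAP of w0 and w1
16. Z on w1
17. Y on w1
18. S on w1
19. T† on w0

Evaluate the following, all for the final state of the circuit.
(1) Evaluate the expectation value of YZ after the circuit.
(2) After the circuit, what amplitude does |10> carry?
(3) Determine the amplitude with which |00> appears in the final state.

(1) The observable YZ averages to -sqrt(2)/2. Key observation: the block from step 10 through step 11 cancels to the identity and can be dropped.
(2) The amplitude on |10> is -sqrt(2)*exp(3*I*pi/4)/2.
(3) |00> carries amplitude sqrt(2)*I/2 in the final state.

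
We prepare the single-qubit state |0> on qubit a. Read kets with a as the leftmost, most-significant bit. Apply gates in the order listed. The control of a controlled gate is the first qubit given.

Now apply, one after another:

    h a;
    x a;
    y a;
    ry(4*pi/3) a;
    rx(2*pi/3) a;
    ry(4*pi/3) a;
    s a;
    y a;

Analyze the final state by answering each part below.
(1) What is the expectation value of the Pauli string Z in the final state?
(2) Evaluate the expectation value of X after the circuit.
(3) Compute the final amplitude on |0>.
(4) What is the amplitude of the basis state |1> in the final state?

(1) The expectation value of Z is -sqrt(3)/8.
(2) The expectation value of X is 3/4.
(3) The amplitude on |0> is -sqrt(2)*I/8 - sqrt(6)*(2 - I)/8.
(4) |1> carries amplitude -sqrt(2)/8 - sqrt(6)*(1 - 2*I)/8 in the final state.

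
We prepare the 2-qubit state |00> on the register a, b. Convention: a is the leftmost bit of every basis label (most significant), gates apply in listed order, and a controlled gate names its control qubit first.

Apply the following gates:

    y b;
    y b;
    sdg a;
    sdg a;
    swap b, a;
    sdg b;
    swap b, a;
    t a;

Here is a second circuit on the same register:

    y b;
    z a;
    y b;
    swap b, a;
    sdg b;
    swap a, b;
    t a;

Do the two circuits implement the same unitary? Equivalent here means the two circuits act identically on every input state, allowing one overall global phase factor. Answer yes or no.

Yes, they are equivalent — the unitaries differ by at most a global phase.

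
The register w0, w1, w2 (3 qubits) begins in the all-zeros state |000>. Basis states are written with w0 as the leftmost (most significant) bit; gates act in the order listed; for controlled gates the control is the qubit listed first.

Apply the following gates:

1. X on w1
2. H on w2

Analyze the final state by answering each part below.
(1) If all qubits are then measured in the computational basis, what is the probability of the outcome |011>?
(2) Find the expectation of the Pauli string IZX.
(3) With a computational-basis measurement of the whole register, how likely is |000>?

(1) A full measurement returns |011> with probability 1/2.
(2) In the final state, IZX has expectation -1.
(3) The probability of measuring |000> is 0.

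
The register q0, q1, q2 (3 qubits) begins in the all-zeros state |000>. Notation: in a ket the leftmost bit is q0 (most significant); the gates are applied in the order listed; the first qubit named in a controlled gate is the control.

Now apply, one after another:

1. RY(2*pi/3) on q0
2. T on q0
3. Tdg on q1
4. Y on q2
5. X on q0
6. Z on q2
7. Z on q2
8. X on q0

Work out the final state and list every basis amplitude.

The resulting statevector has amplitude I/2 on |001>, sqrt(3)*exp(3*I*pi/4)/2 on |101>, and 0 on every other basis state. Key observation: the block from step 5 through step 8 cancels to the identity and can be dropped.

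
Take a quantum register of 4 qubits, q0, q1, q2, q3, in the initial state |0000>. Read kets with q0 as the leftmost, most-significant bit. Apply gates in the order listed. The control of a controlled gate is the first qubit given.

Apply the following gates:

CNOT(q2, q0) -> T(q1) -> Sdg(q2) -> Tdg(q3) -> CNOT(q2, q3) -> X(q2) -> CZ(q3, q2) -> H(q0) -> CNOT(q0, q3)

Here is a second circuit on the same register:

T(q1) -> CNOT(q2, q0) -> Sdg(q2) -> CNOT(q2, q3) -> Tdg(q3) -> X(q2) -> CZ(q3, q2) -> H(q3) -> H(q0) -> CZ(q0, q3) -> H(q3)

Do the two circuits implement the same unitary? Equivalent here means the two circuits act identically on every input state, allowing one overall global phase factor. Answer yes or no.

No — the two circuits implement different unitaries, even allowing a global phase.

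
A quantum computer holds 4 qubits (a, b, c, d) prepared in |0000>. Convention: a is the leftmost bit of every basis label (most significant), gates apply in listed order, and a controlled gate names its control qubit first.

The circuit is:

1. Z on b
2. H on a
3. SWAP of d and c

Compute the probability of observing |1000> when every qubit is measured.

Outcome |1000> occurs with probability 1/2.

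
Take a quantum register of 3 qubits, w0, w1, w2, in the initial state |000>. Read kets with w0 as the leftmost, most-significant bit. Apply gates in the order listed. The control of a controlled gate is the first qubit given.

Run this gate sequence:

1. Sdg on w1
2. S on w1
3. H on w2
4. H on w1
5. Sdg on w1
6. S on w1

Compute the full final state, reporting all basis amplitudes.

After the circuit, the state carries amplitude 1/2 on |000>, 1/2 on |001>, 1/2 on |010>, 1/2 on |011>, 0 on |100>, 0 on |101>, 0 on |110>, 0 on |111>.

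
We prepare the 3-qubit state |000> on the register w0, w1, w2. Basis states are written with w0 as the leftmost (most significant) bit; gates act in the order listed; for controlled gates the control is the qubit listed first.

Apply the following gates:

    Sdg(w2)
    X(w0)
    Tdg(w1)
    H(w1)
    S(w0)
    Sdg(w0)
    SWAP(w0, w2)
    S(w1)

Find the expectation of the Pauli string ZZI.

The observable ZZI averages to 0. Key observation: gates 5-6 undo each other exactly, leaving only the rest of the circuit to track.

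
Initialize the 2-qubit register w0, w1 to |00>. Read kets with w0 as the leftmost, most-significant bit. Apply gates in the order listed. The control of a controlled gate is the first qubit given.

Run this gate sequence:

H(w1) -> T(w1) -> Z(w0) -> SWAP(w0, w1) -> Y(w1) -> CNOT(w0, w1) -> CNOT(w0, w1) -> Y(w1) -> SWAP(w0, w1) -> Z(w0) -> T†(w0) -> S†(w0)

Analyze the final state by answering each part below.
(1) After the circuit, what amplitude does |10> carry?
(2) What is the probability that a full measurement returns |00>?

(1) The amplitude on |10> is 0. Key observation: steps 3-10 multiply out to the identity, so the circuit reduces to the remaining gates.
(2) The probability of measuring |00> is 1/2.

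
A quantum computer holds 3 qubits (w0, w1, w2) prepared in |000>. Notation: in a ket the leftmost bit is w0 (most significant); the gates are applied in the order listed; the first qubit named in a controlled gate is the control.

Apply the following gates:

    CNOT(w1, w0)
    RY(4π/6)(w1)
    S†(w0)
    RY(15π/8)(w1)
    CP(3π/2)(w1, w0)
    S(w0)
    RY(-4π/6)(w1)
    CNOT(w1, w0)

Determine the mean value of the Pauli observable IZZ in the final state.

The observable IZZ averages to sqrt(sqrt(2) + 2)/2.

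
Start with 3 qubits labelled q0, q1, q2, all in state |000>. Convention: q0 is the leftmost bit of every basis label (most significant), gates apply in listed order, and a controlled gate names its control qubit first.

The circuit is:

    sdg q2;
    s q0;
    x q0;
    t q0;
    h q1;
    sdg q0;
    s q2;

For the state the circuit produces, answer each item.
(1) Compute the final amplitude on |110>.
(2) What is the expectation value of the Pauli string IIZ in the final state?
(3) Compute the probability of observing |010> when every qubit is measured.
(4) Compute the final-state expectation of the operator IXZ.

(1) The amplitude on |110> is -sqrt(2)*exp(3*I*pi/4)/2.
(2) In the final state, IIZ has expectation 1.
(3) A full measurement returns |010> with probability 0.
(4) In the final state, IXZ has expectation 1.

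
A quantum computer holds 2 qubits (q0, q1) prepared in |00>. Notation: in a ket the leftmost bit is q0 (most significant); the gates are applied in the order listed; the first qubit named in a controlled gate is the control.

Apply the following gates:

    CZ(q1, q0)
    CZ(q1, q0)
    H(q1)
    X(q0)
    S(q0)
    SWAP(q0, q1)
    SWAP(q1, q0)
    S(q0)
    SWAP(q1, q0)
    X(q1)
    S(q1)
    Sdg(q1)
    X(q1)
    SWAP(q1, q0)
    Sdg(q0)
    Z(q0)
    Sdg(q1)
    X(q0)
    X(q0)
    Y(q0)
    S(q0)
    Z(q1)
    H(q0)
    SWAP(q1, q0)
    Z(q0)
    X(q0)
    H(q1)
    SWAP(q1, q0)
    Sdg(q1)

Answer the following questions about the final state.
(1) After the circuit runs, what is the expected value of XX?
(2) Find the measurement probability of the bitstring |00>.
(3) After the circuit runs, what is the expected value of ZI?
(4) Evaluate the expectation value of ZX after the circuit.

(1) In the final state, XX has expectation 0. Key observation: the block from step 8 through step 15 cancels to the identity and can be dropped.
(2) The probability of measuring |00> is 1/2.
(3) The observable ZI averages to 1.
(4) The observable ZX averages to 1.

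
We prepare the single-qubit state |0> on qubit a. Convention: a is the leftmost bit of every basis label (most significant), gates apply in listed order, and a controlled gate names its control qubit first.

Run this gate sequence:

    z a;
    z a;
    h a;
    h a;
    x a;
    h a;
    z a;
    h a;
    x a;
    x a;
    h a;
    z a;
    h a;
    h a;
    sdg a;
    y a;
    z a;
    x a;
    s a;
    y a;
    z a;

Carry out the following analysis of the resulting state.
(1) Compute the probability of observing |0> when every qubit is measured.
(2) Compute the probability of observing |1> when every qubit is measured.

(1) The probability of measuring |0> is 1/2. Key observation: the block from step 6 through step 13 cancels to the identity and can be dropped.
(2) Outcome |1> occurs with probability 1/2.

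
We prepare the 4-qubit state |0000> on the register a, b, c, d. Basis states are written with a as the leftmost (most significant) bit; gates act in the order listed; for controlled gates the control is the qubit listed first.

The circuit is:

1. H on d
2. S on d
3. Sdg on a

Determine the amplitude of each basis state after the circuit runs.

After the circuit, the state carries amplitude sqrt(2)/2 on |0000>, sqrt(2)*I/2 on |0001>, and 0 on every other basis state.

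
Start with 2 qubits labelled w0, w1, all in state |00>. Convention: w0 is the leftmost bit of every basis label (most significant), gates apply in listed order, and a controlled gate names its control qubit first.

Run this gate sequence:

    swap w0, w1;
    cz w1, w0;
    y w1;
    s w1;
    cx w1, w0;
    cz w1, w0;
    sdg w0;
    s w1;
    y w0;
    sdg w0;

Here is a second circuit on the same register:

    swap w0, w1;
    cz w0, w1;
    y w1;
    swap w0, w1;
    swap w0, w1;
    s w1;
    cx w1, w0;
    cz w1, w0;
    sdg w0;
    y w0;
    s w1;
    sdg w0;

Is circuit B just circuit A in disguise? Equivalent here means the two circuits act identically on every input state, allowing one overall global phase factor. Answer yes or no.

Yes: on every input state the two circuits agree up to one overall phase factor.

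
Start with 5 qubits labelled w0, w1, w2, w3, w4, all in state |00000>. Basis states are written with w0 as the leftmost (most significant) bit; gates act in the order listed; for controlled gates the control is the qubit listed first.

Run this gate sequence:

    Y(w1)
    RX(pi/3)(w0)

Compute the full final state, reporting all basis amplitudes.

After the circuit, the state carries amplitude sqrt(3)*I/2 on |01000>, 1/2 on |11000>, and 0 on every other basis state.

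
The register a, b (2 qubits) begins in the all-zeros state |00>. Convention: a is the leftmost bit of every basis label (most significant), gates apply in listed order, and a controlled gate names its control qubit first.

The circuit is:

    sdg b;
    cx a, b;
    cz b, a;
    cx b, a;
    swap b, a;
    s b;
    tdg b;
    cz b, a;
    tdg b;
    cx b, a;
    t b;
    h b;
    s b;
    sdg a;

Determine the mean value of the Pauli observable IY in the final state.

The expectation value of IY is 1.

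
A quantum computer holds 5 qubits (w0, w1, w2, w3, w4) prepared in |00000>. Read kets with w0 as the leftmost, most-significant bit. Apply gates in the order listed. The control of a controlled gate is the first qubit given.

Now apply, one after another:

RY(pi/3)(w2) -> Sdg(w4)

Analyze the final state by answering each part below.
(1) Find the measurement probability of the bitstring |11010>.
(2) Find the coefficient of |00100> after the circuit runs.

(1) The probability of measuring |11010> is 0.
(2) The final state's coefficient on |00100> equals 1/2.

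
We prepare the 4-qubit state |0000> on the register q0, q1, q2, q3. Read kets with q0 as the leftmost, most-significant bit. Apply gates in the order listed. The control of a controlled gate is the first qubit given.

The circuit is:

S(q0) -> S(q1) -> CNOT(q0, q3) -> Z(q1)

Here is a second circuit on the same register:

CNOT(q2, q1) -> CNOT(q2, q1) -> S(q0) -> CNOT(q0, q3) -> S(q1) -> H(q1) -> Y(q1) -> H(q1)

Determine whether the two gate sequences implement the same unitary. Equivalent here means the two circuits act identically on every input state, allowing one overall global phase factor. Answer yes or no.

No: there is an input state on which the two circuits produce genuinely different outputs (not merely differing by a phase).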